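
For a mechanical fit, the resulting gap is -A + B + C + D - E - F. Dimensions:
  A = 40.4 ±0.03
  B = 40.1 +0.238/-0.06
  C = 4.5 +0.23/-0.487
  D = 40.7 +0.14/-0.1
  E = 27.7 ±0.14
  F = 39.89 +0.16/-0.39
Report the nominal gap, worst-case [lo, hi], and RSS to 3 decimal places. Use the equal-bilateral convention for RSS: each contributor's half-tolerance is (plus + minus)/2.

nominal=-22.690 wc=[-23.667,-21.522] rss=0.511

Stack each dimension's contribution:
  -A: nom -40.400 → Σnom=-40.400; wc +0.030/-0.030 → slack +0.030/-0.030; half-tol=0.030, Σhalf²=0.000900
  +B: nom +40.100 → Σnom=-0.300; wc +0.238/-0.060 → slack +0.268/-0.090; half-tol=0.149, Σhalf²=0.023101
  +C: nom +4.500 → Σnom=4.200; wc +0.230/-0.487 → slack +0.498/-0.577; half-tol=0.358, Σhalf²=0.151623
  +D: nom +40.700 → Σnom=44.900; wc +0.140/-0.100 → slack +0.638/-0.677; half-tol=0.120, Σhalf²=0.166023
  -E: nom -27.700 → Σnom=17.200; wc +0.140/-0.140 → slack +0.778/-0.817; half-tol=0.140, Σhalf²=0.185623
  -F: nom -39.890 → Σnom=-22.690; wc +0.390/-0.160 → slack +1.168/-0.977; half-tol=0.275, Σhalf²=0.261248
Nominal = -22.690. Worst-case = [-22.690 - 0.977, -22.690 + 1.168] = [-23.667, -21.522]. RSS = √0.261248 = 0.511.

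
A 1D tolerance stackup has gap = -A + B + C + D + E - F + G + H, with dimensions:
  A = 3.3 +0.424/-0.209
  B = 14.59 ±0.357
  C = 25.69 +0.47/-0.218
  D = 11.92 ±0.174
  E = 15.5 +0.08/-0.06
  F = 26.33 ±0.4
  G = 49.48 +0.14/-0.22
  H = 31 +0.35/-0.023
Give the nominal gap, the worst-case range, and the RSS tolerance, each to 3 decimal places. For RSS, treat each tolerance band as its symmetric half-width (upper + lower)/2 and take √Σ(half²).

nominal=118.550 wc=[116.674,120.730] rss=0.780

Stack each dimension's contribution:
  -A: nom -3.300 → Σnom=-3.300; wc +0.209/-0.424 → slack +0.209/-0.424; half-tol=0.317, Σhalf²=0.100172
  +B: nom +14.590 → Σnom=11.290; wc +0.357/-0.357 → slack +0.566/-0.781; half-tol=0.357, Σhalf²=0.227621
  +C: nom +25.690 → Σnom=36.980; wc +0.470/-0.218 → slack +1.036/-0.999; half-tol=0.344, Σhalf²=0.345957
  +D: nom +11.920 → Σnom=48.900; wc +0.174/-0.174 → slack +1.210/-1.173; half-tol=0.174, Σhalf²=0.376233
  +E: nom +15.500 → Σnom=64.400; wc +0.080/-0.060 → slack +1.290/-1.233; half-tol=0.070, Σhalf²=0.381133
  -F: nom -26.330 → Σnom=38.070; wc +0.400/-0.400 → slack +1.690/-1.633; half-tol=0.400, Σhalf²=0.541133
  +G: nom +49.480 → Σnom=87.550; wc +0.140/-0.220 → slack +1.830/-1.853; half-tol=0.180, Σhalf²=0.573533
  +H: nom +31.000 → Σnom=118.550; wc +0.350/-0.023 → slack +2.180/-1.876; half-tol=0.186, Σhalf²=0.608316
Nominal = 118.550. Worst-case = [118.550 - 1.876, 118.550 + 2.180] = [116.674, 120.730]. RSS = √0.608316 = 0.780.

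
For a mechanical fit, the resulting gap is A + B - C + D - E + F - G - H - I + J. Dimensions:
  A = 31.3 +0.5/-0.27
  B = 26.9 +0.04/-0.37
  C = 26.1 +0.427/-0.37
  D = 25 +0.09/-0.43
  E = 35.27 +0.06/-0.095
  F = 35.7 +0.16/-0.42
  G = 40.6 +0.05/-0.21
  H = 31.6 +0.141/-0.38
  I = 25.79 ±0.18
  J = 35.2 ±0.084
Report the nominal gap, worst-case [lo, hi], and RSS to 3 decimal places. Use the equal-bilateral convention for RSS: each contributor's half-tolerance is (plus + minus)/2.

Stack each dimension's contribution:
  +A: nom +31.300 → Σnom=31.300; wc +0.500/-0.270 → slack +0.500/-0.270; half-tol=0.385, Σhalf²=0.148225
  +B: nom +26.900 → Σnom=58.200; wc +0.040/-0.370 → slack +0.540/-0.640; half-tol=0.205, Σhalf²=0.190250
  -C: nom -26.100 → Σnom=32.100; wc +0.370/-0.427 → slack +0.910/-1.067; half-tol=0.398, Σhalf²=0.349052
  +D: nom +25.000 → Σnom=57.100; wc +0.090/-0.430 → slack +1.000/-1.497; half-tol=0.260, Σhalf²=0.416652
  -E: nom -35.270 → Σnom=21.830; wc +0.095/-0.060 → slack +1.095/-1.557; half-tol=0.077, Σhalf²=0.422658
  +F: nom +35.700 → Σnom=57.530; wc +0.160/-0.420 → slack +1.255/-1.977; half-tol=0.290, Σhalf²=0.506758
  -G: nom -40.600 → Σnom=16.930; wc +0.210/-0.050 → slack +1.465/-2.027; half-tol=0.130, Σhalf²=0.523658
  -H: nom -31.600 → Σnom=-14.670; wc +0.380/-0.141 → slack +1.845/-2.168; half-tol=0.261, Σhalf²=0.591519
  -I: nom -25.790 → Σnom=-40.460; wc +0.180/-0.180 → slack +2.025/-2.348; half-tol=0.180, Σhalf²=0.623919
  +J: nom +35.200 → Σnom=-5.260; wc +0.084/-0.084 → slack +2.109/-2.432; half-tol=0.084, Σhalf²=0.630975
Nominal = -5.260. Worst-case = [-5.260 - 2.432, -5.260 + 2.109] = [-7.692, -3.151]. RSS = √0.630975 = 0.794.

nominal=-5.260 wc=[-7.692,-3.151] rss=0.794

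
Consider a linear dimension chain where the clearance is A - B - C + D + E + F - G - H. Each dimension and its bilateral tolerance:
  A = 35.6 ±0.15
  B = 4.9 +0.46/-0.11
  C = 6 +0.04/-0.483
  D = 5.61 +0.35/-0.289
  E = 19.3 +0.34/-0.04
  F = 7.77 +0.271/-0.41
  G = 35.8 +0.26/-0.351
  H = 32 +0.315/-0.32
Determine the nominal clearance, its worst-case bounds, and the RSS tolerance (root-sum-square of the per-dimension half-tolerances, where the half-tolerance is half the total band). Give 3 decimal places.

nominal=-10.420 wc=[-12.384,-8.045] rss=0.788

Stack each dimension's contribution:
  +A: nom +35.600 → Σnom=35.600; wc +0.150/-0.150 → slack +0.150/-0.150; half-tol=0.150, Σhalf²=0.022500
  -B: nom -4.900 → Σnom=30.700; wc +0.110/-0.460 → slack +0.260/-0.610; half-tol=0.285, Σhalf²=0.103725
  -C: nom -6.000 → Σnom=24.700; wc +0.483/-0.040 → slack +0.743/-0.650; half-tol=0.262, Σhalf²=0.172107
  +D: nom +5.610 → Σnom=30.310; wc +0.350/-0.289 → slack +1.093/-0.939; half-tol=0.320, Σhalf²=0.274188
  +E: nom +19.300 → Σnom=49.610; wc +0.340/-0.040 → slack +1.433/-0.979; half-tol=0.190, Σhalf²=0.310288
  +F: nom +7.770 → Σnom=57.380; wc +0.271/-0.410 → slack +1.704/-1.389; half-tol=0.341, Σhalf²=0.426228
  -G: nom -35.800 → Σnom=21.580; wc +0.351/-0.260 → slack +2.055/-1.649; half-tol=0.305, Σhalf²=0.519558
  -H: nom -32.000 → Σnom=-10.420; wc +0.320/-0.315 → slack +2.375/-1.964; half-tol=0.318, Σhalf²=0.620364
Nominal = -10.420. Worst-case = [-10.420 - 1.964, -10.420 + 2.375] = [-12.384, -8.045]. RSS = √0.620364 = 0.788.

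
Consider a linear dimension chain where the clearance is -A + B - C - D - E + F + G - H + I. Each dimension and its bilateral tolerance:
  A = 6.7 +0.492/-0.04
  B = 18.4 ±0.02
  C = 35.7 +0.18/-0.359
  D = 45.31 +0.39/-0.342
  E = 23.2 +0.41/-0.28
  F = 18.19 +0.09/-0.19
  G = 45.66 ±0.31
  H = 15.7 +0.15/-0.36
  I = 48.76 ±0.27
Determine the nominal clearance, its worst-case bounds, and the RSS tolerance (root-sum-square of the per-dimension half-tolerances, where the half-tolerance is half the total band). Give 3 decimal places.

Stack each dimension's contribution:
  -A: nom -6.700 → Σnom=-6.700; wc +0.040/-0.492 → slack +0.040/-0.492; half-tol=0.266, Σhalf²=0.070756
  +B: nom +18.400 → Σnom=11.700; wc +0.020/-0.020 → slack +0.060/-0.512; half-tol=0.020, Σhalf²=0.071156
  -C: nom -35.700 → Σnom=-24.000; wc +0.359/-0.180 → slack +0.419/-0.692; half-tol=0.269, Σhalf²=0.143786
  -D: nom -45.310 → Σnom=-69.310; wc +0.342/-0.390 → slack +0.761/-1.082; half-tol=0.366, Σhalf²=0.277742
  -E: nom -23.200 → Σnom=-92.510; wc +0.280/-0.410 → slack +1.041/-1.492; half-tol=0.345, Σhalf²=0.396767
  +F: nom +18.190 → Σnom=-74.320; wc +0.090/-0.190 → slack +1.131/-1.682; half-tol=0.140, Σhalf²=0.416367
  +G: nom +45.660 → Σnom=-28.660; wc +0.310/-0.310 → slack +1.441/-1.992; half-tol=0.310, Σhalf²=0.512467
  -H: nom -15.700 → Σnom=-44.360; wc +0.360/-0.150 → slack +1.801/-2.142; half-tol=0.255, Σhalf²=0.577492
  +I: nom +48.760 → Σnom=4.400; wc +0.270/-0.270 → slack +2.071/-2.412; half-tol=0.270, Σhalf²=0.650392
Nominal = 4.400. Worst-case = [4.400 - 2.412, 4.400 + 2.071] = [1.988, 6.471]. RSS = √0.650392 = 0.806.

nominal=4.400 wc=[1.988,6.471] rss=0.806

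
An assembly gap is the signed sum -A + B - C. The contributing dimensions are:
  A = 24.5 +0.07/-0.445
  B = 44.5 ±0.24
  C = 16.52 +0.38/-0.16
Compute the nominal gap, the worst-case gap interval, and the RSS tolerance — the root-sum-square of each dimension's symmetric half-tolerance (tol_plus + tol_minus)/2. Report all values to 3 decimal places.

Stack each dimension's contribution:
  -A: nom -24.500 → Σnom=-24.500; wc +0.445/-0.070 → slack +0.445/-0.070; half-tol=0.258, Σhalf²=0.066306
  +B: nom +44.500 → Σnom=20.000; wc +0.240/-0.240 → slack +0.685/-0.310; half-tol=0.240, Σhalf²=0.123906
  -C: nom -16.520 → Σnom=3.480; wc +0.160/-0.380 → slack +0.845/-0.690; half-tol=0.270, Σhalf²=0.196806
Nominal = 3.480. Worst-case = [3.480 - 0.690, 3.480 + 0.845] = [2.790, 4.325]. RSS = √0.196806 = 0.444.

nominal=3.480 wc=[2.790,4.325] rss=0.444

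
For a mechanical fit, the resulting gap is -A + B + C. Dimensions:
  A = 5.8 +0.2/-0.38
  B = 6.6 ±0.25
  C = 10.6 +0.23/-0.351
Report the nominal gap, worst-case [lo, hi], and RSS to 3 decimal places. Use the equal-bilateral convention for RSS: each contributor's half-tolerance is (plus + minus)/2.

Stack each dimension's contribution:
  -A: nom -5.800 → Σnom=-5.800; wc +0.380/-0.200 → slack +0.380/-0.200; half-tol=0.290, Σhalf²=0.084100
  +B: nom +6.600 → Σnom=0.800; wc +0.250/-0.250 → slack +0.630/-0.450; half-tol=0.250, Σhalf²=0.146600
  +C: nom +10.600 → Σnom=11.400; wc +0.230/-0.351 → slack +0.860/-0.801; half-tol=0.290, Σhalf²=0.230990
Nominal = 11.400. Worst-case = [11.400 - 0.801, 11.400 + 0.860] = [10.599, 12.260]. RSS = √0.230990 = 0.481.

nominal=11.400 wc=[10.599,12.260] rss=0.481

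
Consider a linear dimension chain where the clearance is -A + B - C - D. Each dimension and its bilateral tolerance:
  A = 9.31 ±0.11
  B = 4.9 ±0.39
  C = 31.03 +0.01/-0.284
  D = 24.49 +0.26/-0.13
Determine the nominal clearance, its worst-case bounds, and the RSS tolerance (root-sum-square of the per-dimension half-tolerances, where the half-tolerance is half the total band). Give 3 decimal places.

Stack each dimension's contribution:
  -A: nom -9.310 → Σnom=-9.310; wc +0.110/-0.110 → slack +0.110/-0.110; half-tol=0.110, Σhalf²=0.012100
  +B: nom +4.900 → Σnom=-4.410; wc +0.390/-0.390 → slack +0.500/-0.500; half-tol=0.390, Σhalf²=0.164200
  -C: nom -31.030 → Σnom=-35.440; wc +0.284/-0.010 → slack +0.784/-0.510; half-tol=0.147, Σhalf²=0.185809
  -D: nom -24.490 → Σnom=-59.930; wc +0.130/-0.260 → slack +0.914/-0.770; half-tol=0.195, Σhalf²=0.223834
Nominal = -59.930. Worst-case = [-59.930 - 0.770, -59.930 + 0.914] = [-60.700, -59.016]. RSS = √0.223834 = 0.473.

nominal=-59.930 wc=[-60.700,-59.016] rss=0.473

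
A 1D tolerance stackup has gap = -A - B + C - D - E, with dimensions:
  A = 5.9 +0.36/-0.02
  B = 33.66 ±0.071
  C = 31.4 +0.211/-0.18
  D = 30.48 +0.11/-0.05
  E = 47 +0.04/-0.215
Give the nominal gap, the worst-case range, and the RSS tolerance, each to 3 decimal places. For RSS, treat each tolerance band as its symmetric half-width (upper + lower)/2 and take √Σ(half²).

Stack each dimension's contribution:
  -A: nom -5.900 → Σnom=-5.900; wc +0.020/-0.360 → slack +0.020/-0.360; half-tol=0.190, Σhalf²=0.036100
  -B: nom -33.660 → Σnom=-39.560; wc +0.071/-0.071 → slack +0.091/-0.431; half-tol=0.071, Σhalf²=0.041141
  +C: nom +31.400 → Σnom=-8.160; wc +0.211/-0.180 → slack +0.302/-0.611; half-tol=0.196, Σhalf²=0.079361
  -D: nom -30.480 → Σnom=-38.640; wc +0.050/-0.110 → slack +0.352/-0.721; half-tol=0.080, Σhalf²=0.085761
  -E: nom -47.000 → Σnom=-85.640; wc +0.215/-0.040 → slack +0.567/-0.761; half-tol=0.128, Σhalf²=0.102017
Nominal = -85.640. Worst-case = [-85.640 - 0.761, -85.640 + 0.567] = [-86.401, -85.073]. RSS = √0.102017 = 0.319.

nominal=-85.640 wc=[-86.401,-85.073] rss=0.319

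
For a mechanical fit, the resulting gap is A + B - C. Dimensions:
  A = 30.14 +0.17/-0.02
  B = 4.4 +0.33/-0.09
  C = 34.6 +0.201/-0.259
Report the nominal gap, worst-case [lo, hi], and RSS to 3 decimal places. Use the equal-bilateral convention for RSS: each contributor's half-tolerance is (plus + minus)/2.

Stack each dimension's contribution:
  +A: nom +30.140 → Σnom=30.140; wc +0.170/-0.020 → slack +0.170/-0.020; half-tol=0.095, Σhalf²=0.009025
  +B: nom +4.400 → Σnom=34.540; wc +0.330/-0.090 → slack +0.500/-0.110; half-tol=0.210, Σhalf²=0.053125
  -C: nom -34.600 → Σnom=-0.060; wc +0.259/-0.201 → slack +0.759/-0.311; half-tol=0.230, Σhalf²=0.106025
Nominal = -0.060. Worst-case = [-0.060 - 0.311, -0.060 + 0.759] = [-0.371, 0.699]. RSS = √0.106025 = 0.326.

nominal=-0.060 wc=[-0.371,0.699] rss=0.326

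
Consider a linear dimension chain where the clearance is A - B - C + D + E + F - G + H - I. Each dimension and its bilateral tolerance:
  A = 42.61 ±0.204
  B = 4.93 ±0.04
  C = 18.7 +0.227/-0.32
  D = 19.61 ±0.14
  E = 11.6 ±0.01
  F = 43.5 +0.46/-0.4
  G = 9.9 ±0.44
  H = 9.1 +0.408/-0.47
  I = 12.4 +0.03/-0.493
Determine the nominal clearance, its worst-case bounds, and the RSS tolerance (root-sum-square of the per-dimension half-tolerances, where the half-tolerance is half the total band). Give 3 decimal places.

nominal=80.490 wc=[78.529,83.005] rss=0.882

Stack each dimension's contribution:
  +A: nom +42.610 → Σnom=42.610; wc +0.204/-0.204 → slack +0.204/-0.204; half-tol=0.204, Σhalf²=0.041616
  -B: nom -4.930 → Σnom=37.680; wc +0.040/-0.040 → slack +0.244/-0.244; half-tol=0.040, Σhalf²=0.043216
  -C: nom -18.700 → Σnom=18.980; wc +0.320/-0.227 → slack +0.564/-0.471; half-tol=0.274, Σhalf²=0.118018
  +D: nom +19.610 → Σnom=38.590; wc +0.140/-0.140 → slack +0.704/-0.611; half-tol=0.140, Σhalf²=0.137618
  +E: nom +11.600 → Σnom=50.190; wc +0.010/-0.010 → slack +0.714/-0.621; half-tol=0.010, Σhalf²=0.137718
  +F: nom +43.500 → Σnom=93.690; wc +0.460/-0.400 → slack +1.174/-1.021; half-tol=0.430, Σhalf²=0.322618
  -G: nom -9.900 → Σnom=83.790; wc +0.440/-0.440 → slack +1.614/-1.461; half-tol=0.440, Σhalf²=0.516218
  +H: nom +9.100 → Σnom=92.890; wc +0.408/-0.470 → slack +2.022/-1.931; half-tol=0.439, Σhalf²=0.708939
  -I: nom -12.400 → Σnom=80.490; wc +0.493/-0.030 → slack +2.515/-1.961; half-tol=0.262, Σhalf²=0.777321
Nominal = 80.490. Worst-case = [80.490 - 1.961, 80.490 + 2.515] = [78.529, 83.005]. RSS = √0.777321 = 0.882.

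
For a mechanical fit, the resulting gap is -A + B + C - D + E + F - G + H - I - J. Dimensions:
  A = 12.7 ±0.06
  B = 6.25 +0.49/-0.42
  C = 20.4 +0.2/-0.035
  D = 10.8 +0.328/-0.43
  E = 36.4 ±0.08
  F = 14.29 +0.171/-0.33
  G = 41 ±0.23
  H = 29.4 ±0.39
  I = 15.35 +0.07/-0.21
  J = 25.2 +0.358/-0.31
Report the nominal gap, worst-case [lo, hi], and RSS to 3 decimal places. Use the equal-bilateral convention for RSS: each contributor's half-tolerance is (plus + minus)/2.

Stack each dimension's contribution:
  -A: nom -12.700 → Σnom=-12.700; wc +0.060/-0.060 → slack +0.060/-0.060; half-tol=0.060, Σhalf²=0.003600
  +B: nom +6.250 → Σnom=-6.450; wc +0.490/-0.420 → slack +0.550/-0.480; half-tol=0.455, Σhalf²=0.210625
  +C: nom +20.400 → Σnom=13.950; wc +0.200/-0.035 → slack +0.750/-0.515; half-tol=0.118, Σhalf²=0.224431
  -D: nom -10.800 → Σnom=3.150; wc +0.430/-0.328 → slack +1.180/-0.843; half-tol=0.379, Σhalf²=0.368072
  +E: nom +36.400 → Σnom=39.550; wc +0.080/-0.080 → slack +1.260/-0.923; half-tol=0.080, Σhalf²=0.374472
  +F: nom +14.290 → Σnom=53.840; wc +0.171/-0.330 → slack +1.431/-1.253; half-tol=0.251, Σhalf²=0.437222
  -G: nom -41.000 → Σnom=12.840; wc +0.230/-0.230 → slack +1.661/-1.483; half-tol=0.230, Σhalf²=0.490122
  +H: nom +29.400 → Σnom=42.240; wc +0.390/-0.390 → slack +2.051/-1.873; half-tol=0.390, Σhalf²=0.642222
  -I: nom -15.350 → Σnom=26.890; wc +0.210/-0.070 → slack +2.261/-1.943; half-tol=0.140, Σhalf²=0.661822
  -J: nom -25.200 → Σnom=1.690; wc +0.310/-0.358 → slack +2.571/-2.301; half-tol=0.334, Σhalf²=0.773378
Nominal = 1.690. Worst-case = [1.690 - 2.301, 1.690 + 2.571] = [-0.611, 4.261]. RSS = √0.773378 = 0.879.

nominal=1.690 wc=[-0.611,4.261] rss=0.879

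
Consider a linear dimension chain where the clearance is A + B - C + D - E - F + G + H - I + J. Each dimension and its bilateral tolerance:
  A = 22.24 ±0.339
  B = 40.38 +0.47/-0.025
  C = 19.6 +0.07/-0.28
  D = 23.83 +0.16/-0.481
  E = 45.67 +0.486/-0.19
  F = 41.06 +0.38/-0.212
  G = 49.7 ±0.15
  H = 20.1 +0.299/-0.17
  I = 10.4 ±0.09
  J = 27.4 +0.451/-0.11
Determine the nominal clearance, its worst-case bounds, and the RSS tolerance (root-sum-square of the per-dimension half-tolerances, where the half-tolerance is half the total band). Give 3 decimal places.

nominal=66.920 wc=[64.619,69.561] rss=0.822

Stack each dimension's contribution:
  +A: nom +22.240 → Σnom=22.240; wc +0.339/-0.339 → slack +0.339/-0.339; half-tol=0.339, Σhalf²=0.114921
  +B: nom +40.380 → Σnom=62.620; wc +0.470/-0.025 → slack +0.809/-0.364; half-tol=0.247, Σhalf²=0.176177
  -C: nom -19.600 → Σnom=43.020; wc +0.280/-0.070 → slack +1.089/-0.434; half-tol=0.175, Σhalf²=0.206802
  +D: nom +23.830 → Σnom=66.850; wc +0.160/-0.481 → slack +1.249/-0.915; half-tol=0.321, Σhalf²=0.309523
  -E: nom -45.670 → Σnom=21.180; wc +0.190/-0.486 → slack +1.439/-1.401; half-tol=0.338, Σhalf²=0.423767
  -F: nom -41.060 → Σnom=-19.880; wc +0.212/-0.380 → slack +1.651/-1.781; half-tol=0.296, Σhalf²=0.511383
  +G: nom +49.700 → Σnom=29.820; wc +0.150/-0.150 → slack +1.801/-1.931; half-tol=0.150, Σhalf²=0.533883
  +H: nom +20.100 → Σnom=49.920; wc +0.299/-0.170 → slack +2.100/-2.101; half-tol=0.234, Σhalf²=0.588873
  -I: nom -10.400 → Σnom=39.520; wc +0.090/-0.090 → slack +2.190/-2.191; half-tol=0.090, Σhalf²=0.596973
  +J: nom +27.400 → Σnom=66.920; wc +0.451/-0.110 → slack +2.641/-2.301; half-tol=0.281, Σhalf²=0.675653
Nominal = 66.920. Worst-case = [66.920 - 2.301, 66.920 + 2.641] = [64.619, 69.561]. RSS = √0.675653 = 0.822.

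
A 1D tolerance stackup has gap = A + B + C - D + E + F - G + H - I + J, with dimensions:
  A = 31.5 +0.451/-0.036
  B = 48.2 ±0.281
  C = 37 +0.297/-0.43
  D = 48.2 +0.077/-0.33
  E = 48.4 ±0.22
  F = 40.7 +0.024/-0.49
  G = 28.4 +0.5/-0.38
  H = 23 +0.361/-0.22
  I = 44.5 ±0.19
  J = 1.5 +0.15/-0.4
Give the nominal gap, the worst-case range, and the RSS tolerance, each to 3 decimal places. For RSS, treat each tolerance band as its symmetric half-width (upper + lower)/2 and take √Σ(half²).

nominal=109.200 wc=[106.356,111.884] rss=0.903

Stack each dimension's contribution:
  +A: nom +31.500 → Σnom=31.500; wc +0.451/-0.036 → slack +0.451/-0.036; half-tol=0.243, Σhalf²=0.059292
  +B: nom +48.200 → Σnom=79.700; wc +0.281/-0.281 → slack +0.732/-0.317; half-tol=0.281, Σhalf²=0.138253
  +C: nom +37.000 → Σnom=116.700; wc +0.297/-0.430 → slack +1.029/-0.747; half-tol=0.363, Σhalf²=0.270386
  -D: nom -48.200 → Σnom=68.500; wc +0.330/-0.077 → slack +1.359/-0.824; half-tol=0.204, Σhalf²=0.311798
  +E: nom +48.400 → Σnom=116.900; wc +0.220/-0.220 → slack +1.579/-1.044; half-tol=0.220, Σhalf²=0.360198
  +F: nom +40.700 → Σnom=157.600; wc +0.024/-0.490 → slack +1.603/-1.534; half-tol=0.257, Σhalf²=0.426247
  -G: nom -28.400 → Σnom=129.200; wc +0.380/-0.500 → slack +1.983/-2.034; half-tol=0.440, Σhalf²=0.619847
  +H: nom +23.000 → Σnom=152.200; wc +0.361/-0.220 → slack +2.344/-2.254; half-tol=0.290, Σhalf²=0.704237
  -I: nom -44.500 → Σnom=107.700; wc +0.190/-0.190 → slack +2.534/-2.444; half-tol=0.190, Σhalf²=0.740337
  +J: nom +1.500 → Σnom=109.200; wc +0.150/-0.400 → slack +2.684/-2.844; half-tol=0.275, Σhalf²=0.815962
Nominal = 109.200. Worst-case = [109.200 - 2.844, 109.200 + 2.684] = [106.356, 111.884]. RSS = √0.815962 = 0.903.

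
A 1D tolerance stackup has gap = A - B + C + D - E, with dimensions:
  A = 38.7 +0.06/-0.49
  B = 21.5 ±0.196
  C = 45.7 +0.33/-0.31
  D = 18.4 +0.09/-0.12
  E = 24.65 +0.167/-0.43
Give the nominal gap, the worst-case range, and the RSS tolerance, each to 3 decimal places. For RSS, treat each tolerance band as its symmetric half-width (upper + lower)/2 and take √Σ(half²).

Stack each dimension's contribution:
  +A: nom +38.700 → Σnom=38.700; wc +0.060/-0.490 → slack +0.060/-0.490; half-tol=0.275, Σhalf²=0.075625
  -B: nom -21.500 → Σnom=17.200; wc +0.196/-0.196 → slack +0.256/-0.686; half-tol=0.196, Σhalf²=0.114041
  +C: nom +45.700 → Σnom=62.900; wc +0.330/-0.310 → slack +0.586/-0.996; half-tol=0.320, Σhalf²=0.216441
  +D: nom +18.400 → Σnom=81.300; wc +0.090/-0.120 → slack +0.676/-1.116; half-tol=0.105, Σhalf²=0.227466
  -E: nom -24.650 → Σnom=56.650; wc +0.430/-0.167 → slack +1.106/-1.283; half-tol=0.298, Σhalf²=0.316568
Nominal = 56.650. Worst-case = [56.650 - 1.283, 56.650 + 1.106] = [55.367, 57.756]. RSS = √0.316568 = 0.563.

nominal=56.650 wc=[55.367,57.756] rss=0.563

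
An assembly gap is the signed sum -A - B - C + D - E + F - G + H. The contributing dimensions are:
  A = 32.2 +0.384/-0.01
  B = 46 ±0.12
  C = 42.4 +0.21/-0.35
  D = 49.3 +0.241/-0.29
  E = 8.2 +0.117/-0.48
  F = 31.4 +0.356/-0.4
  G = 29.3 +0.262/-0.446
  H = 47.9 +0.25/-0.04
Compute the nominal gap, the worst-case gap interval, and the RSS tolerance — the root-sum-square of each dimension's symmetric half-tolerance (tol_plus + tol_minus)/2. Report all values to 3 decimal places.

Stack each dimension's contribution:
  -A: nom -32.200 → Σnom=-32.200; wc +0.010/-0.384 → slack +0.010/-0.384; half-tol=0.197, Σhalf²=0.038809
  -B: nom -46.000 → Σnom=-78.200; wc +0.120/-0.120 → slack +0.130/-0.504; half-tol=0.120, Σhalf²=0.053209
  -C: nom -42.400 → Σnom=-120.600; wc +0.350/-0.210 → slack +0.480/-0.714; half-tol=0.280, Σhalf²=0.131609
  +D: nom +49.300 → Σnom=-71.300; wc +0.241/-0.290 → slack +0.721/-1.004; half-tol=0.265, Σhalf²=0.202099
  -E: nom -8.200 → Σnom=-79.500; wc +0.480/-0.117 → slack +1.201/-1.121; half-tol=0.298, Σhalf²=0.291201
  +F: nom +31.400 → Σnom=-48.100; wc +0.356/-0.400 → slack +1.557/-1.521; half-tol=0.378, Σhalf²=0.434085
  -G: nom -29.300 → Σnom=-77.400; wc +0.446/-0.262 → slack +2.003/-1.783; half-tol=0.354, Σhalf²=0.559401
  +H: nom +47.900 → Σnom=-29.500; wc +0.250/-0.040 → slack +2.253/-1.823; half-tol=0.145, Σhalf²=0.580426
Nominal = -29.500. Worst-case = [-29.500 - 1.823, -29.500 + 2.253] = [-31.323, -27.247]. RSS = √0.580426 = 0.762.

nominal=-29.500 wc=[-31.323,-27.247] rss=0.762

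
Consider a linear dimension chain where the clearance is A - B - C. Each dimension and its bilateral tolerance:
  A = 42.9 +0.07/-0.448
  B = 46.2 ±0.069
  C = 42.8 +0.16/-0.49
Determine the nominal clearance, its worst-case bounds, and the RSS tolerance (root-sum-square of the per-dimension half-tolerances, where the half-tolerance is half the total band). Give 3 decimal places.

nominal=-46.100 wc=[-46.777,-45.471] rss=0.421

Stack each dimension's contribution:
  +A: nom +42.900 → Σnom=42.900; wc +0.070/-0.448 → slack +0.070/-0.448; half-tol=0.259, Σhalf²=0.067081
  -B: nom -46.200 → Σnom=-3.300; wc +0.069/-0.069 → slack +0.139/-0.517; half-tol=0.069, Σhalf²=0.071842
  -C: nom -42.800 → Σnom=-46.100; wc +0.490/-0.160 → slack +0.629/-0.677; half-tol=0.325, Σhalf²=0.177467
Nominal = -46.100. Worst-case = [-46.100 - 0.677, -46.100 + 0.629] = [-46.777, -45.471]. RSS = √0.177467 = 0.421.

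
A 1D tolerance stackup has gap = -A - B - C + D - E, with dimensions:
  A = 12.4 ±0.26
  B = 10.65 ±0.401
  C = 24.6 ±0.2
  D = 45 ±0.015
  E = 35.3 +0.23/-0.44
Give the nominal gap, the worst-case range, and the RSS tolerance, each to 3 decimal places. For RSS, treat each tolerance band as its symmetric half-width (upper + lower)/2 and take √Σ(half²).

nominal=-37.950 wc=[-39.056,-36.634] rss=0.617

Stack each dimension's contribution:
  -A: nom -12.400 → Σnom=-12.400; wc +0.260/-0.260 → slack +0.260/-0.260; half-tol=0.260, Σhalf²=0.067600
  -B: nom -10.650 → Σnom=-23.050; wc +0.401/-0.401 → slack +0.661/-0.661; half-tol=0.401, Σhalf²=0.228401
  -C: nom -24.600 → Σnom=-47.650; wc +0.200/-0.200 → slack +0.861/-0.861; half-tol=0.200, Σhalf²=0.268401
  +D: nom +45.000 → Σnom=-2.650; wc +0.015/-0.015 → slack +0.876/-0.876; half-tol=0.015, Σhalf²=0.268626
  -E: nom -35.300 → Σnom=-37.950; wc +0.440/-0.230 → slack +1.316/-1.106; half-tol=0.335, Σhalf²=0.380851
Nominal = -37.950. Worst-case = [-37.950 - 1.106, -37.950 + 1.316] = [-39.056, -36.634]. RSS = √0.380851 = 0.617.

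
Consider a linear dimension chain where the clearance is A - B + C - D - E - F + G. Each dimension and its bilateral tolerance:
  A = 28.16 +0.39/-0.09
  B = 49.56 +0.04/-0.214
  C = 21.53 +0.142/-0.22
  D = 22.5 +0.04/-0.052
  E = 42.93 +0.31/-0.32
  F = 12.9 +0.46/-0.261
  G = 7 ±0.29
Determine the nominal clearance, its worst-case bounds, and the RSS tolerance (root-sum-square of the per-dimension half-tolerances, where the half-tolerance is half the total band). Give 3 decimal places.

nominal=-71.200 wc=[-72.650,-69.531] rss=0.650

Stack each dimension's contribution:
  +A: nom +28.160 → Σnom=28.160; wc +0.390/-0.090 → slack +0.390/-0.090; half-tol=0.240, Σhalf²=0.057600
  -B: nom -49.560 → Σnom=-21.400; wc +0.214/-0.040 → slack +0.604/-0.130; half-tol=0.127, Σhalf²=0.073729
  +C: nom +21.530 → Σnom=0.130; wc +0.142/-0.220 → slack +0.746/-0.350; half-tol=0.181, Σhalf²=0.106490
  -D: nom -22.500 → Σnom=-22.370; wc +0.052/-0.040 → slack +0.798/-0.390; half-tol=0.046, Σhalf²=0.108606
  -E: nom -42.930 → Σnom=-65.300; wc +0.320/-0.310 → slack +1.118/-0.700; half-tol=0.315, Σhalf²=0.207831
  -F: nom -12.900 → Σnom=-78.200; wc +0.261/-0.460 → slack +1.379/-1.160; half-tol=0.361, Σhalf²=0.337791
  +G: nom +7.000 → Σnom=-71.200; wc +0.290/-0.290 → slack +1.669/-1.450; half-tol=0.290, Σhalf²=0.421891
Nominal = -71.200. Worst-case = [-71.200 - 1.450, -71.200 + 1.669] = [-72.650, -69.531]. RSS = √0.421891 = 0.650.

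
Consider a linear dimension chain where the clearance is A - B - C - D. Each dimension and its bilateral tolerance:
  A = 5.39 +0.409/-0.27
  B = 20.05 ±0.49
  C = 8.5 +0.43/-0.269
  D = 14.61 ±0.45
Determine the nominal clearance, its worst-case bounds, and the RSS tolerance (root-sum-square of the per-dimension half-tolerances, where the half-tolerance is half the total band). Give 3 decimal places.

Stack each dimension's contribution:
  +A: nom +5.390 → Σnom=5.390; wc +0.409/-0.270 → slack +0.409/-0.270; half-tol=0.340, Σhalf²=0.115260
  -B: nom -20.050 → Σnom=-14.660; wc +0.490/-0.490 → slack +0.899/-0.760; half-tol=0.490, Σhalf²=0.355360
  -C: nom -8.500 → Σnom=-23.160; wc +0.269/-0.430 → slack +1.168/-1.190; half-tol=0.350, Σhalf²=0.477511
  -D: nom -14.610 → Σnom=-37.770; wc +0.450/-0.450 → slack +1.618/-1.640; half-tol=0.450, Σhalf²=0.680011
Nominal = -37.770. Worst-case = [-37.770 - 1.640, -37.770 + 1.618] = [-39.410, -36.152]. RSS = √0.680011 = 0.825.

nominal=-37.770 wc=[-39.410,-36.152] rss=0.825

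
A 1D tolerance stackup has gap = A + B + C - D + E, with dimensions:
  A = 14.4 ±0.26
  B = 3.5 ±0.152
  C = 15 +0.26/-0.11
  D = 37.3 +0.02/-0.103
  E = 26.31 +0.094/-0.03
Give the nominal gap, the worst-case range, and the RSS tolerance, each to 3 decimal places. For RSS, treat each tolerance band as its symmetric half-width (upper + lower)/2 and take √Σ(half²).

nominal=21.910 wc=[21.338,22.779] rss=0.364

Stack each dimension's contribution:
  +A: nom +14.400 → Σnom=14.400; wc +0.260/-0.260 → slack +0.260/-0.260; half-tol=0.260, Σhalf²=0.067600
  +B: nom +3.500 → Σnom=17.900; wc +0.152/-0.152 → slack +0.412/-0.412; half-tol=0.152, Σhalf²=0.090704
  +C: nom +15.000 → Σnom=32.900; wc +0.260/-0.110 → slack +0.672/-0.522; half-tol=0.185, Σhalf²=0.124929
  -D: nom -37.300 → Σnom=-4.400; wc +0.103/-0.020 → slack +0.775/-0.542; half-tol=0.061, Σhalf²=0.128711
  +E: nom +26.310 → Σnom=21.910; wc +0.094/-0.030 → slack +0.869/-0.572; half-tol=0.062, Σhalf²=0.132555
Nominal = 21.910. Worst-case = [21.910 - 0.572, 21.910 + 0.869] = [21.338, 22.779]. RSS = √0.132555 = 0.364.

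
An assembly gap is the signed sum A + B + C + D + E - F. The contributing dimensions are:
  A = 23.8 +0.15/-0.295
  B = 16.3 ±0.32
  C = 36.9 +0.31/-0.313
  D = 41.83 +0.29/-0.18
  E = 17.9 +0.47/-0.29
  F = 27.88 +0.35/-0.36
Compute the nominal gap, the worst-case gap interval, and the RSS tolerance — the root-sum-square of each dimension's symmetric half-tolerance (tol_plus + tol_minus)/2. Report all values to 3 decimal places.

nominal=108.850 wc=[107.102,110.750] rss=0.758

Stack each dimension's contribution:
  +A: nom +23.800 → Σnom=23.800; wc +0.150/-0.295 → slack +0.150/-0.295; half-tol=0.222, Σhalf²=0.049506
  +B: nom +16.300 → Σnom=40.100; wc +0.320/-0.320 → slack +0.470/-0.615; half-tol=0.320, Σhalf²=0.151906
  +C: nom +36.900 → Σnom=77.000; wc +0.310/-0.313 → slack +0.780/-0.928; half-tol=0.311, Σhalf²=0.248939
  +D: nom +41.830 → Σnom=118.830; wc +0.290/-0.180 → slack +1.070/-1.108; half-tol=0.235, Σhalf²=0.304164
  +E: nom +17.900 → Σnom=136.730; wc +0.470/-0.290 → slack +1.540/-1.398; half-tol=0.380, Σhalf²=0.448564
  -F: nom -27.880 → Σnom=108.850; wc +0.360/-0.350 → slack +1.900/-1.748; half-tol=0.355, Σhalf²=0.574588
Nominal = 108.850. Worst-case = [108.850 - 1.748, 108.850 + 1.900] = [107.102, 110.750]. RSS = √0.574588 = 0.758.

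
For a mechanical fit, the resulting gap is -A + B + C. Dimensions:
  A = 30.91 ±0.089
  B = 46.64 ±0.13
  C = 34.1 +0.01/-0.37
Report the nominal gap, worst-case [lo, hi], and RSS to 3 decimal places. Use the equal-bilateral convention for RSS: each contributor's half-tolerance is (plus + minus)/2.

nominal=49.830 wc=[49.241,50.059] rss=0.247

Stack each dimension's contribution:
  -A: nom -30.910 → Σnom=-30.910; wc +0.089/-0.089 → slack +0.089/-0.089; half-tol=0.089, Σhalf²=0.007921
  +B: nom +46.640 → Σnom=15.730; wc +0.130/-0.130 → slack +0.219/-0.219; half-tol=0.130, Σhalf²=0.024821
  +C: nom +34.100 → Σnom=49.830; wc +0.010/-0.370 → slack +0.229/-0.589; half-tol=0.190, Σhalf²=0.060921
Nominal = 49.830. Worst-case = [49.830 - 0.589, 49.830 + 0.229] = [49.241, 50.059]. RSS = √0.060921 = 0.247.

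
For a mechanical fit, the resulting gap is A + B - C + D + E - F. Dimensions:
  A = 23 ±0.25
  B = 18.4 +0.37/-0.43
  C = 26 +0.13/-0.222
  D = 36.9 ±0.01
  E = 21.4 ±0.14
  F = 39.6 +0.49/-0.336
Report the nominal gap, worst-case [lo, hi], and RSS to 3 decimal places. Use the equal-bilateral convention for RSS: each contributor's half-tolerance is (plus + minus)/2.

Stack each dimension's contribution:
  +A: nom +23.000 → Σnom=23.000; wc +0.250/-0.250 → slack +0.250/-0.250; half-tol=0.250, Σhalf²=0.062500
  +B: nom +18.400 → Σnom=41.400; wc +0.370/-0.430 → slack +0.620/-0.680; half-tol=0.400, Σhalf²=0.222500
  -C: nom -26.000 → Σnom=15.400; wc +0.222/-0.130 → slack +0.842/-0.810; half-tol=0.176, Σhalf²=0.253476
  +D: nom +36.900 → Σnom=52.300; wc +0.010/-0.010 → slack +0.852/-0.820; half-tol=0.010, Σhalf²=0.253576
  +E: nom +21.400 → Σnom=73.700; wc +0.140/-0.140 → slack +0.992/-0.960; half-tol=0.140, Σhalf²=0.273176
  -F: nom -39.600 → Σnom=34.100; wc +0.336/-0.490 → slack +1.328/-1.450; half-tol=0.413, Σhalf²=0.443745
Nominal = 34.100. Worst-case = [34.100 - 1.450, 34.100 + 1.328] = [32.650, 35.428]. RSS = √0.443745 = 0.666.

nominal=34.100 wc=[32.650,35.428] rss=0.666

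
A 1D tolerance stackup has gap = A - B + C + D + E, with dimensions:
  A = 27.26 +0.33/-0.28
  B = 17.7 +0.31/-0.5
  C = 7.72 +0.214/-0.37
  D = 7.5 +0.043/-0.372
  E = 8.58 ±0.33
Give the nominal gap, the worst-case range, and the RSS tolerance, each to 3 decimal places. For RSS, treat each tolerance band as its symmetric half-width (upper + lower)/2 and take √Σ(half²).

nominal=33.360 wc=[31.698,34.777] rss=0.703

Stack each dimension's contribution:
  +A: nom +27.260 → Σnom=27.260; wc +0.330/-0.280 → slack +0.330/-0.280; half-tol=0.305, Σhalf²=0.093025
  -B: nom -17.700 → Σnom=9.560; wc +0.500/-0.310 → slack +0.830/-0.590; half-tol=0.405, Σhalf²=0.257050
  +C: nom +7.720 → Σnom=17.280; wc +0.214/-0.370 → slack +1.044/-0.960; half-tol=0.292, Σhalf²=0.342314
  +D: nom +7.500 → Σnom=24.780; wc +0.043/-0.372 → slack +1.087/-1.332; half-tol=0.207, Σhalf²=0.385370
  +E: nom +8.580 → Σnom=33.360; wc +0.330/-0.330 → slack +1.417/-1.662; half-tol=0.330, Σhalf²=0.494270
Nominal = 33.360. Worst-case = [33.360 - 1.662, 33.360 + 1.417] = [31.698, 34.777]. RSS = √0.494270 = 0.703.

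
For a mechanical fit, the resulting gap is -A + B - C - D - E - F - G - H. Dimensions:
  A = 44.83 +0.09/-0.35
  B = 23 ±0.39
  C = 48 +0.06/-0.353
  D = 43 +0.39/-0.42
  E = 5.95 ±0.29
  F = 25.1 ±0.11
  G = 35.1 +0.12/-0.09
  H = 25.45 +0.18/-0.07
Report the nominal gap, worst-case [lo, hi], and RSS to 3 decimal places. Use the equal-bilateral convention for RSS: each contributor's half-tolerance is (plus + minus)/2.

nominal=-204.430 wc=[-206.060,-202.357] rss=0.728

Stack each dimension's contribution:
  -A: nom -44.830 → Σnom=-44.830; wc +0.350/-0.090 → slack +0.350/-0.090; half-tol=0.220, Σhalf²=0.048400
  +B: nom +23.000 → Σnom=-21.830; wc +0.390/-0.390 → slack +0.740/-0.480; half-tol=0.390, Σhalf²=0.200500
  -C: nom -48.000 → Σnom=-69.830; wc +0.353/-0.060 → slack +1.093/-0.540; half-tol=0.206, Σhalf²=0.243142
  -D: nom -43.000 → Σnom=-112.830; wc +0.420/-0.390 → slack +1.513/-0.930; half-tol=0.405, Σhalf²=0.407167
  -E: nom -5.950 → Σnom=-118.780; wc +0.290/-0.290 → slack +1.803/-1.220; half-tol=0.290, Σhalf²=0.491267
  -F: nom -25.100 → Σnom=-143.880; wc +0.110/-0.110 → slack +1.913/-1.330; half-tol=0.110, Σhalf²=0.503367
  -G: nom -35.100 → Σnom=-178.980; wc +0.090/-0.120 → slack +2.003/-1.450; half-tol=0.105, Σhalf²=0.514392
  -H: nom -25.450 → Σnom=-204.430; wc +0.070/-0.180 → slack +2.073/-1.630; half-tol=0.125, Σhalf²=0.530017
Nominal = -204.430. Worst-case = [-204.430 - 1.630, -204.430 + 2.073] = [-206.060, -202.357]. RSS = √0.530017 = 0.728.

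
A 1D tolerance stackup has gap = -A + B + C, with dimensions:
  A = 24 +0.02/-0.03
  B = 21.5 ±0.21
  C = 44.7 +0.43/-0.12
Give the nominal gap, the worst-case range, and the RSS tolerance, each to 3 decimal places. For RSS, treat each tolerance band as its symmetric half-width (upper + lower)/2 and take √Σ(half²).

Stack each dimension's contribution:
  -A: nom -24.000 → Σnom=-24.000; wc +0.030/-0.020 → slack +0.030/-0.020; half-tol=0.025, Σhalf²=0.000625
  +B: nom +21.500 → Σnom=-2.500; wc +0.210/-0.210 → slack +0.240/-0.230; half-tol=0.210, Σhalf²=0.044725
  +C: nom +44.700 → Σnom=42.200; wc +0.430/-0.120 → slack +0.670/-0.350; half-tol=0.275, Σhalf²=0.120350
Nominal = 42.200. Worst-case = [42.200 - 0.350, 42.200 + 0.670] = [41.850, 42.870]. RSS = √0.120350 = 0.347.

nominal=42.200 wc=[41.850,42.870] rss=0.347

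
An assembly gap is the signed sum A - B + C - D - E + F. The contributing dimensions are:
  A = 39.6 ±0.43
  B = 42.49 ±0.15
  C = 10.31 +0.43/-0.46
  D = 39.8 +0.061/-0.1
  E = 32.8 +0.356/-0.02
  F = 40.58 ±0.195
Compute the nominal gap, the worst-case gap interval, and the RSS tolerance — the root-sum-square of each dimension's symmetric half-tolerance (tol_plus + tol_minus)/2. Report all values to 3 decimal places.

nominal=-24.600 wc=[-26.252,-23.275] rss=0.697

Stack each dimension's contribution:
  +A: nom +39.600 → Σnom=39.600; wc +0.430/-0.430 → slack +0.430/-0.430; half-tol=0.430, Σhalf²=0.184900
  -B: nom -42.490 → Σnom=-2.890; wc +0.150/-0.150 → slack +0.580/-0.580; half-tol=0.150, Σhalf²=0.207400
  +C: nom +10.310 → Σnom=7.420; wc +0.430/-0.460 → slack +1.010/-1.040; half-tol=0.445, Σhalf²=0.405425
  -D: nom -39.800 → Σnom=-32.380; wc +0.100/-0.061 → slack +1.110/-1.101; half-tol=0.081, Σhalf²=0.411905
  -E: nom -32.800 → Σnom=-65.180; wc +0.020/-0.356 → slack +1.130/-1.457; half-tol=0.188, Σhalf²=0.447249
  +F: nom +40.580 → Σnom=-24.600; wc +0.195/-0.195 → slack +1.325/-1.652; half-tol=0.195, Σhalf²=0.485274
Nominal = -24.600. Worst-case = [-24.600 - 1.652, -24.600 + 1.325] = [-26.252, -23.275]. RSS = √0.485274 = 0.697.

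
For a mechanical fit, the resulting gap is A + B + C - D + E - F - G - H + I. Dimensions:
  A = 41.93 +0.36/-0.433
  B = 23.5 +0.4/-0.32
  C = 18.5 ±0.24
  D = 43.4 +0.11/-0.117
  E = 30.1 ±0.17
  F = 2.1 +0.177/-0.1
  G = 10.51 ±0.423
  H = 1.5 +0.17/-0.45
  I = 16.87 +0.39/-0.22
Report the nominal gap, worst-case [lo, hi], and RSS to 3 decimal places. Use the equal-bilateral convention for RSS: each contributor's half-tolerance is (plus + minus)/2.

Stack each dimension's contribution:
  +A: nom +41.930 → Σnom=41.930; wc +0.360/-0.433 → slack +0.360/-0.433; half-tol=0.396, Σhalf²=0.157212
  +B: nom +23.500 → Σnom=65.430; wc +0.400/-0.320 → slack +0.760/-0.753; half-tol=0.360, Σhalf²=0.286812
  +C: nom +18.500 → Σnom=83.930; wc +0.240/-0.240 → slack +1.000/-0.993; half-tol=0.240, Σhalf²=0.344412
  -D: nom -43.400 → Σnom=40.530; wc +0.117/-0.110 → slack +1.117/-1.103; half-tol=0.114, Σhalf²=0.357294
  +E: nom +30.100 → Σnom=70.630; wc +0.170/-0.170 → slack +1.287/-1.273; half-tol=0.170, Σhalf²=0.386194
  -F: nom -2.100 → Σnom=68.530; wc +0.100/-0.177 → slack +1.387/-1.450; half-tol=0.139, Σhalf²=0.405377
  -G: nom -10.510 → Σnom=58.020; wc +0.423/-0.423 → slack +1.810/-1.873; half-tol=0.423, Σhalf²=0.584306
  -H: nom -1.500 → Σnom=56.520; wc +0.450/-0.170 → slack +2.260/-2.043; half-tol=0.310, Σhalf²=0.680406
  +I: nom +16.870 → Σnom=73.390; wc +0.390/-0.220 → slack +2.650/-2.263; half-tol=0.305, Σhalf²=0.773431
Nominal = 73.390. Worst-case = [73.390 - 2.263, 73.390 + 2.650] = [71.127, 76.040]. RSS = √0.773431 = 0.879.

nominal=73.390 wc=[71.127,76.040] rss=0.879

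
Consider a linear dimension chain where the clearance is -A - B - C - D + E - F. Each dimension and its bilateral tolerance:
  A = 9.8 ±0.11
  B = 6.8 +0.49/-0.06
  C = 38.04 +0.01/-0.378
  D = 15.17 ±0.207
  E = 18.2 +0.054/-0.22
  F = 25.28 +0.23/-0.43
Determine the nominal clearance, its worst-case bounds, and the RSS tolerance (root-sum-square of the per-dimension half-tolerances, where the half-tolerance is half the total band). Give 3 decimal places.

Stack each dimension's contribution:
  -A: nom -9.800 → Σnom=-9.800; wc +0.110/-0.110 → slack +0.110/-0.110; half-tol=0.110, Σhalf²=0.012100
  -B: nom -6.800 → Σnom=-16.600; wc +0.060/-0.490 → slack +0.170/-0.600; half-tol=0.275, Σhalf²=0.087725
  -C: nom -38.040 → Σnom=-54.640; wc +0.378/-0.010 → slack +0.548/-0.610; half-tol=0.194, Σhalf²=0.125361
  -D: nom -15.170 → Σnom=-69.810; wc +0.207/-0.207 → slack +0.755/-0.817; half-tol=0.207, Σhalf²=0.168210
  +E: nom +18.200 → Σnom=-51.610; wc +0.054/-0.220 → slack +0.809/-1.037; half-tol=0.137, Σhalf²=0.186979
  -F: nom -25.280 → Σnom=-76.890; wc +0.430/-0.230 → slack +1.239/-1.267; half-tol=0.330, Σhalf²=0.295879
Nominal = -76.890. Worst-case = [-76.890 - 1.267, -76.890 + 1.239] = [-78.157, -75.651]. RSS = √0.295879 = 0.544.

nominal=-76.890 wc=[-78.157,-75.651] rss=0.544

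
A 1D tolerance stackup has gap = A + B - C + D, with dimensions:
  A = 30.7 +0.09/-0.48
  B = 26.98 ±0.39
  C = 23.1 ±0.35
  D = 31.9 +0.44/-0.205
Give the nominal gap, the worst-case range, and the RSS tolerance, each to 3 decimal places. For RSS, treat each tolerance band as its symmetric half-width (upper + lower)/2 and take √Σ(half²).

nominal=66.480 wc=[65.055,67.750] rss=0.678

Stack each dimension's contribution:
  +A: nom +30.700 → Σnom=30.700; wc +0.090/-0.480 → slack +0.090/-0.480; half-tol=0.285, Σhalf²=0.081225
  +B: nom +26.980 → Σnom=57.680; wc +0.390/-0.390 → slack +0.480/-0.870; half-tol=0.390, Σhalf²=0.233325
  -C: nom -23.100 → Σnom=34.580; wc +0.350/-0.350 → slack +0.830/-1.220; half-tol=0.350, Σhalf²=0.355825
  +D: nom +31.900 → Σnom=66.480; wc +0.440/-0.205 → slack +1.270/-1.425; half-tol=0.323, Σhalf²=0.459831
Nominal = 66.480. Worst-case = [66.480 - 1.425, 66.480 + 1.270] = [65.055, 67.750]. RSS = √0.459831 = 0.678.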